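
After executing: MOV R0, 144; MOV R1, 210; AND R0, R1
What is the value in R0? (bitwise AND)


Register state trace:
  MOV R0, 144  → R0 = 144 (0b10010000)
  MOV R1, 210  → R1 = 210 (0b11010010)
  AND R0, R1  → R0 = 144 AND 210 = 144 (0b10010000)
Final: R0 = 144

144


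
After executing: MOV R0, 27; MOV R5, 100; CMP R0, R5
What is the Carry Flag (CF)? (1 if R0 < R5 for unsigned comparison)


Register state trace:
  MOV R0, 27  → R0 = 27
  MOV R5, 100  → R5 = 100
  CMP R0, R5  → unsigned 27 - 100: borrow occurs
  27 < 100, so CF = 1
CF = 1

1


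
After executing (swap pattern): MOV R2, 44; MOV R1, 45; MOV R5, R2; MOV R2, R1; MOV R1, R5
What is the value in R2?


Register state trace (swap pattern):
  MOV R2, 44  → R2 = 44
  MOV R1, 45  → R1 = 45
  MOV R5, R2  → R5 = 44  (save R2)
  MOV R2, R1  → R2 = 45  (R2 gets R1's value)
  MOV R1, R5  → R1 = 44  (R1 gets saved value)
Final: R2 = 45

45


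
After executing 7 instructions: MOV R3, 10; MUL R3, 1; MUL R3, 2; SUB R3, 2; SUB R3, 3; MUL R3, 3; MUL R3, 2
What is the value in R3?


Register state trace:
  MOV R3, 10  → R3 = 10
  MUL R3, 1  → R3 = 10 * 1 = 10
  MUL R3, 2  → R3 = 10 * 2 = 20
  SUB R3, 2  → R3 = 20 - 2 = 18
  SUB R3, 3  → R3 = 18 - 3 = 15
  MUL R3, 3  → R3 = 15 * 3 = 45
  MUL R3, 2  → R3 = 45 * 2 = 90
Final: R3 = 90

90


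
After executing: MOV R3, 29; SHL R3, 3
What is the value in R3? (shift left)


Register state trace:
  MOV R3, 29  → R3 = 29
  SHL R3, 3  → R3 = 29 << 3 = 29 * 2^3 = 232
Final: R3 = 232

232


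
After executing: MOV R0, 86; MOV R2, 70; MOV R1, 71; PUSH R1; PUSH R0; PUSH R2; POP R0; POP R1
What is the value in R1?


Stack trace (top is rightmost):
  MOV R0, 86  → R0 = 86
  MOV R2, 70  → R2 = 70
  MOV R1, 71  → R1 = 71
  PUSH R1  → stack: [71]
  PUSH R0  → stack: [71, 86]
  PUSH R2  → stack: [71, 86, 70]
  POP R0  → R0 = 70, stack: [71, 86]
  POP R1  → R1 = 86, stack: [71]
Final: R1 = 86

86


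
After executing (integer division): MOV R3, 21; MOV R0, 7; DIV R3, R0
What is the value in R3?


Register state trace:
  MOV R3, 21  → R3 = 21
  MOV R0, 7  → R0 = 7
  DIV R3, R0  → R3 = 21 // 7 = 3
Final: R3 = 3

3


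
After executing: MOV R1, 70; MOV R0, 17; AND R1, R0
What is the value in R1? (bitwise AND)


Register state trace:
  MOV R1, 70  → R1 = 70 (0b01000110)
  MOV R0, 17  → R0 = 17 (0b00010001)
  AND R1, R0  → R1 = 70 AND 17 = 0 (0b00000000)
Final: R1 = 0

0


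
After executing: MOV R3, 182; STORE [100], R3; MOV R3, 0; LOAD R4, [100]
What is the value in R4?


Register and memory trace:
  MOV R3, 182  → R3 = 182
  STORE [100], R3  → mem[100] = 182
  MOV R3, 0  → R3 = 0
  LOAD R4, [100]  → R4 = mem[100] = 182
Final: R4 = 182

182


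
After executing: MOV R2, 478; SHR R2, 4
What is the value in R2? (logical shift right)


Register state trace:
  MOV R2, 478  → R2 = 478
  SHR R2, 4  → R2 = 478 >> 4 = 478 // 2^4 = 29
Final: R2 = 29

29


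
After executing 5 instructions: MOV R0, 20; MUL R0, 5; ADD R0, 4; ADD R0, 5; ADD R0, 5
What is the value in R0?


Register state trace:
  MOV R0, 20  → R0 = 20
  MUL R0, 5  → R0 = 20 * 5 = 100
  ADD R0, 4  → R0 = 100 + 4 = 104
  ADD R0, 5  → R0 = 104 + 5 = 109
  ADD R0, 5  → R0 = 109 + 5 = 114
Final: R0 = 114

114


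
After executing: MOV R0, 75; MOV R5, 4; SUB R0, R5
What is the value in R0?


Register state trace:
  MOV R0, 75  → R0 = 75
  MOV R5, 4  → R5 = 4
  SUB R0, R5  → R0 = 75 - 4 = 71
Final: R0 = 71

71


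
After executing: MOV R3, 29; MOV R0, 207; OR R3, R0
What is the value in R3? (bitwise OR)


Register state trace:
  MOV R3, 29  → R3 = 29 (0b00011101)
  MOV R0, 207  → R0 = 207 (0b11001111)
  OR R3, R0   → R3 = 29 OR 207 = 223 (0b11011111)
Final: R3 = 223

223


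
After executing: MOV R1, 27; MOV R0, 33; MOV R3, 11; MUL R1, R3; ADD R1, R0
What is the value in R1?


Register state trace:
  MOV R1, 27  → R1 = 27
  MOV R0, 33  → R0 = 33
  MOV R3, 11  → R3 = 11
  MUL R1, R3  → R1 = 27 * 11 = 297
  ADD R1, R0  → R1 = 297 + 33 = 330
Final: R1 = 330

330


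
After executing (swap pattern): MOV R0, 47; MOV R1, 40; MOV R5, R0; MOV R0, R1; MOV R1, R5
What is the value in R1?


Register state trace (swap pattern):
  MOV R0, 47  → R0 = 47
  MOV R1, 40  → R1 = 40
  MOV R5, R0  → R5 = 47  (save R0)
  MOV R0, R1  → R0 = 40  (R0 gets R1's value)
  MOV R1, R5  → R1 = 47  (R1 gets saved value)
Final: R1 = 47

47


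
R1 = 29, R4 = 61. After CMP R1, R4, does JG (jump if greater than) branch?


Trace:
  R1 = 29, R4 = 61
  CMP R1, R4  → compares 29 vs 61
  JG checks: is 29 greater than 61?
  29 < 61, so condition is false
Branch taken: No

No


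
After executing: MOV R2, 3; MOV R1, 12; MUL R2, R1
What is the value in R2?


Register state trace:
  MOV R2, 3  → R2 = 3
  MOV R1, 12  → R1 = 12
  MUL R2, R1  → R2 = 3 * 12 = 36
Final: R2 = 36

36


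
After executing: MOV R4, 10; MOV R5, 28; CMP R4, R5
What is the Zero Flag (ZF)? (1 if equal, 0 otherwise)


Register state trace:
  MOV R4, 10  → R4 = 10
  MOV R5, 28  → R5 = 28
  CMP R4, R5  → computes 10 - 28 = -18
  Result is nonzero, so values are not equal
ZF = 0

0


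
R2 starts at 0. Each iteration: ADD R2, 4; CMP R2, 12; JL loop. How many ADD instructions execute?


Loop trace (R2 starts at 0, target 12, step 4):
  ADD #1: R2 = 0 + 4 = 4  → 4 < 12, loop
  ADD #2: R2 = 4 + 4 = 8  → 8 < 12, loop
  ADD #3: R2 = 8 + 4 = 12  → 12 >= 12, exit
Total ADD instructions: 3

3


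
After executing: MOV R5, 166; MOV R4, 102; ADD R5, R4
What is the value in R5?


Register state trace:
  MOV R5, 166  → R5 = 166
  MOV R4, 102  → R4 = 102
  ADD R5, R4  → R5 = 166 + 102 = 268
Final: R5 = 268

268


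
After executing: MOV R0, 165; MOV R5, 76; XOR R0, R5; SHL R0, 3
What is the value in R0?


Register state trace:
  MOV R0, 165  → R0 = 165 (0b10100101)
  MOV R5, 76  → R5 = 76 (0b01001100)
  XOR R0, R5  → R0 = 165 XOR 76 = 233 (0b11101001)
  SHL R0, 3  → R0 = 233 << 3 = 1864
Final: R0 = 1864

1864


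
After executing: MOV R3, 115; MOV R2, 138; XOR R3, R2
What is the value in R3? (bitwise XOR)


Register state trace:
  MOV R3, 115  → R3 = 115 (0b01110011)
  MOV R2, 138  → R2 = 138 (0b10001010)
  XOR R3, R2  → R3 = 115 XOR 138 = 249 (0b11111001)
Final: R3 = 249

249


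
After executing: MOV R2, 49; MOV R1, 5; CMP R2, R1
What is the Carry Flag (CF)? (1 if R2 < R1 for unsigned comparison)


Register state trace:
  MOV R2, 49  → R2 = 49
  MOV R1, 5  → R1 = 5
  CMP R2, R1  → unsigned 49 - 5: no borrow
  49 >= 5, so CF = 0
CF = 0

0


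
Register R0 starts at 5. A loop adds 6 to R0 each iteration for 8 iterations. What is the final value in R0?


Starting value: R0 = 5
  Iter 1: R0 = 5 + 6 = 11
  Iter 2: R0 = 11 + 6 = 17
  Iter 3: R0 = 17 + 6 = 23
  Iter 4: R0 = 23 + 6 = 29
  Iter 5: R0 = 29 + 6 = 35
  Iter 6: R0 = 35 + 6 = 41
  Iter 7: R0 = 41 + 6 = 47
  Iter 8: R0 = 47 + 6 = 53
Final: R0 = 53

53


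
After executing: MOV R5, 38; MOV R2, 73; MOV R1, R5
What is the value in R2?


Register state trace:
  MOV R5, 38  → R5 = 38
  MOV R2, 73  → R2 = 73
  MOV R1, R5  → R1 = 38
Final: R2 = 73

73


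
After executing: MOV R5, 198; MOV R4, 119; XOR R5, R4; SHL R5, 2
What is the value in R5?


Register state trace:
  MOV R5, 198  → R5 = 198 (0b11000110)
  MOV R4, 119  → R4 = 119 (0b01110111)
  XOR R5, R4  → R5 = 198 XOR 119 = 177 (0b10110001)
  SHL R5, 2  → R5 = 177 << 2 = 708
Final: R5 = 708

708


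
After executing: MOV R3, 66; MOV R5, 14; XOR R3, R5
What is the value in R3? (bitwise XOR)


Register state trace:
  MOV R3, 66  → R3 = 66 (0b01000010)
  MOV R5, 14  → R5 = 14 (0b00001110)
  XOR R3, R5  → R3 = 66 XOR 14 = 76 (0b01001100)
Final: R3 = 76

76


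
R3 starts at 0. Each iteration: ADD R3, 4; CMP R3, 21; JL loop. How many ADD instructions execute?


Loop trace (R3 starts at 0, target 21, step 4):
  ADD #1: R3 = 0 + 4 = 4  → 4 < 21, loop
  ADD #2: R3 = 4 + 4 = 8  → 8 < 21, loop
  ADD #3: R3 = 8 + 4 = 12  → 12 < 21, loop
  ADD #4: R3 = 12 + 4 = 16  → 16 < 21, loop
  ADD #5: R3 = 16 + 4 = 20  → 20 < 21, loop
  ADD #6: R3 = 20 + 4 = 24  → 24 >= 21, exit
Total ADD instructions: 6

6


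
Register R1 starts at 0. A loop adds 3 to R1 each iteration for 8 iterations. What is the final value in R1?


Starting value: R1 = 0
  Iter 1: R1 = 0 + 3 = 3
  Iter 2: R1 = 3 + 3 = 6
  Iter 3: R1 = 6 + 3 = 9
  Iter 4: R1 = 9 + 3 = 12
  Iter 5: R1 = 12 + 3 = 15
  Iter 6: R1 = 15 + 3 = 18
  Iter 7: R1 = 18 + 3 = 21
  Iter 8: R1 = 21 + 3 = 24
Final: R1 = 24

24


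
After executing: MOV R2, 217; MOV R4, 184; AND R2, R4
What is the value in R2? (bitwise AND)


Register state trace:
  MOV R2, 217  → R2 = 217 (0b11011001)
  MOV R4, 184  → R4 = 184 (0b10111000)
  AND R2, R4  → R2 = 217 AND 184 = 152 (0b10011000)
Final: R2 = 152

152


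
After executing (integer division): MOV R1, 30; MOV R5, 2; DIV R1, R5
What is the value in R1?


Register state trace:
  MOV R1, 30  → R1 = 30
  MOV R5, 2  → R5 = 2
  DIV R1, R5  → R1 = 30 // 2 = 15
Final: R1 = 15

15


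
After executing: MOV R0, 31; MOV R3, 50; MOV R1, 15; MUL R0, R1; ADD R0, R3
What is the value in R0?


Register state trace:
  MOV R0, 31  → R0 = 31
  MOV R3, 50  → R3 = 50
  MOV R1, 15  → R1 = 15
  MUL R0, R1  → R0 = 31 * 15 = 465
  ADD R0, R3  → R0 = 465 + 50 = 515
Final: R0 = 515

515


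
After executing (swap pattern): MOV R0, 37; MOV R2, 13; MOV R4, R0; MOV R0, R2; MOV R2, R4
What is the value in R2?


Register state trace (swap pattern):
  MOV R0, 37  → R0 = 37
  MOV R2, 13  → R2 = 13
  MOV R4, R0  → R4 = 37  (save R0)
  MOV R0, R2  → R0 = 13  (R0 gets R2's value)
  MOV R2, R4  → R2 = 37  (R2 gets saved value)
Final: R2 = 37

37


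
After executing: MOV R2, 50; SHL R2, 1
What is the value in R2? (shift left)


Register state trace:
  MOV R2, 50  → R2 = 50
  SHL R2, 1  → R2 = 50 << 1 = 50 * 2^1 = 100
Final: R2 = 100

100


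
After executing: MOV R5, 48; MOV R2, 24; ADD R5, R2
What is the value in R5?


Register state trace:
  MOV R5, 48  → R5 = 48
  MOV R2, 24  → R2 = 24
  ADD R5, R2  → R5 = 48 + 24 = 72
Final: R5 = 72

72


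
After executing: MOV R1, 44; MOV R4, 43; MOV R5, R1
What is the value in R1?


Register state trace:
  MOV R1, 44  → R1 = 44
  MOV R4, 43  → R4 = 43
  MOV R5, R1  → R5 = 44
Final: R1 = 44

44


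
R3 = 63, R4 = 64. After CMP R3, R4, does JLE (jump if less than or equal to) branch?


Trace:
  R3 = 63, R4 = 64
  CMP R3, R4  → compares 63 vs 64
  JLE checks: is 63 less than or equal to 64?
  63 < 64, so condition is true
Branch taken: Yes

Yes


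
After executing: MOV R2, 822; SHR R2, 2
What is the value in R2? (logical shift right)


Register state trace:
  MOV R2, 822  → R2 = 822
  SHR R2, 2  → R2 = 822 >> 2 = 822 // 2^2 = 205
Final: R2 = 205

205


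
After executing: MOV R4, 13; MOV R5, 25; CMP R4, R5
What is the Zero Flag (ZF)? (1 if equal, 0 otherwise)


Register state trace:
  MOV R4, 13  → R4 = 13
  MOV R5, 25  → R5 = 25
  CMP R4, R5  → computes 13 - 25 = -12
  Result is nonzero, so values are not equal
ZF = 0

0


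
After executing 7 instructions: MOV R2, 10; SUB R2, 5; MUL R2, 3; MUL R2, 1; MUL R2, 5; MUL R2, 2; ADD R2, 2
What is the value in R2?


Register state trace:
  MOV R2, 10  → R2 = 10
  SUB R2, 5  → R2 = 10 - 5 = 5
  MUL R2, 3  → R2 = 5 * 3 = 15
  MUL R2, 1  → R2 = 15 * 1 = 15
  MUL R2, 5  → R2 = 15 * 5 = 75
  MUL R2, 2  → R2 = 75 * 2 = 150
  ADD R2, 2  → R2 = 150 + 2 = 152
Final: R2 = 152

152


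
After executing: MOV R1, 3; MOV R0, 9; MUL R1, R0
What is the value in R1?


Register state trace:
  MOV R1, 3  → R1 = 3
  MOV R0, 9  → R0 = 9
  MUL R1, R0  → R1 = 3 * 9 = 27
Final: R1 = 27

27


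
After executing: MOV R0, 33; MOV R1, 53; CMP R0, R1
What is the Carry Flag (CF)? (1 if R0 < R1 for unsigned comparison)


Register state trace:
  MOV R0, 33  → R0 = 33
  MOV R1, 53  → R1 = 53
  CMP R0, R1  → unsigned 33 - 53: borrow occurs
  33 < 53, so CF = 1
CF = 1

1


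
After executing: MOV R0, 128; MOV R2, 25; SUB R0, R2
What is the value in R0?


Register state trace:
  MOV R0, 128  → R0 = 128
  MOV R2, 25  → R2 = 25
  SUB R0, R2  → R0 = 128 - 25 = 103
Final: R0 = 103

103


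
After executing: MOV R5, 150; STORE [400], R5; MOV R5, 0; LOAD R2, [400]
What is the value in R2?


Register and memory trace:
  MOV R5, 150  → R5 = 150
  STORE [400], R5  → mem[400] = 150
  MOV R5, 0  → R5 = 0
  LOAD R2, [400]  → R2 = mem[400] = 150
Final: R2 = 150

150


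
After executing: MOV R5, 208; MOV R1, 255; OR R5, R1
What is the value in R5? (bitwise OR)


Register state trace:
  MOV R5, 208  → R5 = 208 (0b11010000)
  MOV R1, 255  → R1 = 255 (0b11111111)
  OR R5, R1   → R5 = 208 OR 255 = 255 (0b11111111)
Final: R5 = 255

255


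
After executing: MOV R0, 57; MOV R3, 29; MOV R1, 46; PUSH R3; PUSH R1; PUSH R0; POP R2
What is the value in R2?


Stack trace (top is rightmost):
  MOV R0, 57  → R0 = 57
  MOV R3, 29  → R3 = 29
  MOV R1, 46  → R1 = 46
  PUSH R3  → stack: [29]
  PUSH R1  → stack: [29, 46]
  PUSH R0  → stack: [29, 46, 57]
  POP R2  → R2 = 57, stack: [29, 46]
Final: R2 = 57

57


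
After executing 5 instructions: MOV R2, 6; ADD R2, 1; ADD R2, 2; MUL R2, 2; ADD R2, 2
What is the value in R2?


Register state trace:
  MOV R2, 6  → R2 = 6
  ADD R2, 1  → R2 = 6 + 1 = 7
  ADD R2, 2  → R2 = 7 + 2 = 9
  MUL R2, 2  → R2 = 9 * 2 = 18
  ADD R2, 2  → R2 = 18 + 2 = 20
Final: R2 = 20

20


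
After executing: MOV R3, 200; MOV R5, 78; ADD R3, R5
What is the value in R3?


Register state trace:
  MOV R3, 200  → R3 = 200
  MOV R5, 78  → R5 = 78
  ADD R3, R5  → R3 = 200 + 78 = 278
Final: R3 = 278

278


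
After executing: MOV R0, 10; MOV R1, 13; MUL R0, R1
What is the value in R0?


Register state trace:
  MOV R0, 10  → R0 = 10
  MOV R1, 13  → R1 = 13
  MUL R0, R1  → R0 = 10 * 13 = 130
Final: R0 = 130

130


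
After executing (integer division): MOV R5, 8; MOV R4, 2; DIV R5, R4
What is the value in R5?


Register state trace:
  MOV R5, 8  → R5 = 8
  MOV R4, 2  → R4 = 2
  DIV R5, R4  → R5 = 8 // 2 = 4
Final: R5 = 4

4


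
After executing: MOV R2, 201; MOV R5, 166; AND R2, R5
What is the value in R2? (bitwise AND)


Register state trace:
  MOV R2, 201  → R2 = 201 (0b11001001)
  MOV R5, 166  → R5 = 166 (0b10100110)
  AND R2, R5  → R2 = 201 AND 166 = 128 (0b10000000)
Final: R2 = 128

128


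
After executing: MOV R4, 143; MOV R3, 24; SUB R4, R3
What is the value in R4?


Register state trace:
  MOV R4, 143  → R4 = 143
  MOV R3, 24  → R3 = 24
  SUB R4, R3  → R4 = 143 - 24 = 119
Final: R4 = 119

119


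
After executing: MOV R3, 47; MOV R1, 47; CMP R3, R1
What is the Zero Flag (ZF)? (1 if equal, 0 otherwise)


Register state trace:
  MOV R3, 47  → R3 = 47
  MOV R1, 47  → R1 = 47
  CMP R3, R1  → computes 47 - 47 = 0
  Result is zero, so values are equal
ZF = 1

1


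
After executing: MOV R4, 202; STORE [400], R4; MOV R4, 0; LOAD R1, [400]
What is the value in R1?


Register and memory trace:
  MOV R4, 202  → R4 = 202
  STORE [400], R4  → mem[400] = 202
  MOV R4, 0  → R4 = 0
  LOAD R1, [400]  → R1 = mem[400] = 202
Final: R1 = 202

202


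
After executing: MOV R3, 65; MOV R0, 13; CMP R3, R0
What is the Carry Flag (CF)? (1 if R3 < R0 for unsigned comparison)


Register state trace:
  MOV R3, 65  → R3 = 65
  MOV R0, 13  → R0 = 13
  CMP R3, R0  → unsigned 65 - 13: no borrow
  65 >= 13, so CF = 0
CF = 0

0


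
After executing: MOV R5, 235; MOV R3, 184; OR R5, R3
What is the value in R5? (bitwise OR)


Register state trace:
  MOV R5, 235  → R5 = 235 (0b11101011)
  MOV R3, 184  → R3 = 184 (0b10111000)
  OR R5, R3   → R5 = 235 OR 184 = 251 (0b11111011)
Final: R5 = 251

251


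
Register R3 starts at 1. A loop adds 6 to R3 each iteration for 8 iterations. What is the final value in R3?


Starting value: R3 = 1
  Iter 1: R3 = 1 + 6 = 7
  Iter 2: R3 = 7 + 6 = 13
  Iter 3: R3 = 13 + 6 = 19
  Iter 4: R3 = 19 + 6 = 25
  Iter 5: R3 = 25 + 6 = 31
  Iter 6: R3 = 31 + 6 = 37
  Iter 7: R3 = 37 + 6 = 43
  Iter 8: R3 = 43 + 6 = 49
Final: R3 = 49

49


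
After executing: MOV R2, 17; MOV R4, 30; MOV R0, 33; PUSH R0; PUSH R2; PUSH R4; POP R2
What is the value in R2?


Stack trace (top is rightmost):
  MOV R2, 17  → R2 = 17
  MOV R4, 30  → R4 = 30
  MOV R0, 33  → R0 = 33
  PUSH R0  → stack: [33]
  PUSH R2  → stack: [33, 17]
  PUSH R4  → stack: [33, 17, 30]
  POP R2  → R2 = 30, stack: [33, 17]
Final: R2 = 30

30


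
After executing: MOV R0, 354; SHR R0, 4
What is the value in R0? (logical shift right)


Register state trace:
  MOV R0, 354  → R0 = 354
  SHR R0, 4  → R0 = 354 >> 4 = 354 // 2^4 = 22
Final: R0 = 22

22


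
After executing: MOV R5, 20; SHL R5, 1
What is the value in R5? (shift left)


Register state trace:
  MOV R5, 20  → R5 = 20
  SHL R5, 1  → R5 = 20 << 1 = 20 * 2^1 = 40
Final: R5 = 40

40


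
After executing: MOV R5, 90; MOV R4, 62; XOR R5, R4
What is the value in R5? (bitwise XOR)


Register state trace:
  MOV R5, 90  → R5 = 90 (0b01011010)
  MOV R4, 62  → R4 = 62 (0b00111110)
  XOR R5, R4  → R5 = 90 XOR 62 = 100 (0b01100100)
Final: R5 = 100

100


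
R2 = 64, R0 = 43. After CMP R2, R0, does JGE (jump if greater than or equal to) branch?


Trace:
  R2 = 64, R0 = 43
  CMP R2, R0  → compares 64 vs 43
  JGE checks: is 64 greater than or equal to 43?
  64 > 43, so condition is true
Branch taken: Yes

Yes


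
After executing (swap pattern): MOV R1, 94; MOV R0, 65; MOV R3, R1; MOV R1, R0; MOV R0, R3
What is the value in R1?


Register state trace (swap pattern):
  MOV R1, 94  → R1 = 94
  MOV R0, 65  → R0 = 65
  MOV R3, R1  → R3 = 94  (save R1)
  MOV R1, R0  → R1 = 65  (R1 gets R0's value)
  MOV R0, R3  → R0 = 94  (R0 gets saved value)
Final: R1 = 65

65


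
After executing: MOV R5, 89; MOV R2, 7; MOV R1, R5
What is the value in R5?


Register state trace:
  MOV R5, 89  → R5 = 89
  MOV R2, 7  → R2 = 7
  MOV R1, R5  → R1 = 89
Final: R5 = 89

89


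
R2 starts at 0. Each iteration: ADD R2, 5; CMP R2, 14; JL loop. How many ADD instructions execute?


Loop trace (R2 starts at 0, target 14, step 5):
  ADD #1: R2 = 0 + 5 = 5  → 5 < 14, loop
  ADD #2: R2 = 5 + 5 = 10  → 10 < 14, loop
  ADD #3: R2 = 10 + 5 = 15  → 15 >= 14, exit
Total ADD instructions: 3

3


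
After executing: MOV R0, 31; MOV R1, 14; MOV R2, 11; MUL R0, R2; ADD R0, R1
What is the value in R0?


Register state trace:
  MOV R0, 31  → R0 = 31
  MOV R1, 14  → R1 = 14
  MOV R2, 11  → R2 = 11
  MUL R0, R2  → R0 = 31 * 11 = 341
  ADD R0, R1  → R0 = 341 + 14 = 355
Final: R0 = 355

355


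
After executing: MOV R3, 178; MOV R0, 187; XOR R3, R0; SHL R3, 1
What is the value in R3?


Register state trace:
  MOV R3, 178  → R3 = 178 (0b10110010)
  MOV R0, 187  → R0 = 187 (0b10111011)
  XOR R3, R0  → R3 = 178 XOR 187 = 9 (0b00001001)
  SHL R3, 1  → R3 = 9 << 1 = 18
Final: R3 = 18

18


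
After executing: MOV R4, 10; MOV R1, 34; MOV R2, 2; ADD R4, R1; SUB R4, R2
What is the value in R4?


Register state trace:
  MOV R4, 10  → R4 = 10
  MOV R1, 34  → R1 = 34
  MOV R2, 2  → R2 = 2
  ADD R4, R1  → R4 = 10 + 34 = 44
  SUB R4, R2  → R4 = 44 - 2 = 42
Final: R4 = 42

42


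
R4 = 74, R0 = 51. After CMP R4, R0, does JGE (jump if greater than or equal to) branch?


Trace:
  R4 = 74, R0 = 51
  CMP R4, R0  → compares 74 vs 51
  JGE checks: is 74 greater than or equal to 51?
  74 > 51, so condition is true
Branch taken: Yes

Yes


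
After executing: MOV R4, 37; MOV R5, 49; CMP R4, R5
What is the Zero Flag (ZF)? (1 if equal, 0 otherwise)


Register state trace:
  MOV R4, 37  → R4 = 37
  MOV R5, 49  → R5 = 49
  CMP R4, R5  → computes 37 - 49 = -12
  Result is nonzero, so values are not equal
ZF = 0

0


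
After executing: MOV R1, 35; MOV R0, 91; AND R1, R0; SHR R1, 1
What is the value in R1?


Register state trace:
  MOV R1, 35  → R1 = 35 (0b00100011)
  MOV R0, 91  → R0 = 91 (0b01011011)
  AND R1, R0  → R1 = 35 AND 91 = 3 (0b00000011)
  SHR R1, 1  → R1 = 3 >> 1 = 1
Final: R1 = 1

1


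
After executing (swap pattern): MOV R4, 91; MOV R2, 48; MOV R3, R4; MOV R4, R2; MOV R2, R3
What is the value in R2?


Register state trace (swap pattern):
  MOV R4, 91  → R4 = 91
  MOV R2, 48  → R2 = 48
  MOV R3, R4  → R3 = 91  (save R4)
  MOV R4, R2  → R4 = 48  (R4 gets R2's value)
  MOV R2, R3  → R2 = 91  (R2 gets saved value)
Final: R2 = 91

91


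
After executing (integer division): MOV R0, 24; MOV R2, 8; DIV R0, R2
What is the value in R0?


Register state trace:
  MOV R0, 24  → R0 = 24
  MOV R2, 8  → R2 = 8
  DIV R0, R2  → R0 = 24 // 8 = 3
Final: R0 = 3

3


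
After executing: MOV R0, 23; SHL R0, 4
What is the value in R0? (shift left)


Register state trace:
  MOV R0, 23  → R0 = 23
  SHL R0, 4  → R0 = 23 << 4 = 23 * 2^4 = 368
Final: R0 = 368

368


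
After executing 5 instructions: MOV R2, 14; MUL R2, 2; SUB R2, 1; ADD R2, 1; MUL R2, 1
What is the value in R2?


Register state trace:
  MOV R2, 14  → R2 = 14
  MUL R2, 2  → R2 = 14 * 2 = 28
  SUB R2, 1  → R2 = 28 - 1 = 27
  ADD R2, 1  → R2 = 27 + 1 = 28
  MUL R2, 1  → R2 = 28 * 1 = 28
Final: R2 = 28

28


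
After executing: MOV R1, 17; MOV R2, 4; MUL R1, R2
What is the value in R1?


Register state trace:
  MOV R1, 17  → R1 = 17
  MOV R2, 4  → R2 = 4
  MUL R1, R2  → R1 = 17 * 4 = 68
Final: R1 = 68

68


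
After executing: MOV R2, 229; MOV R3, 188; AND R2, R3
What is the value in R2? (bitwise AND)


Register state trace:
  MOV R2, 229  → R2 = 229 (0b11100101)
  MOV R3, 188  → R3 = 188 (0b10111100)
  AND R2, R3  → R2 = 229 AND 188 = 164 (0b10100100)
Final: R2 = 164

164


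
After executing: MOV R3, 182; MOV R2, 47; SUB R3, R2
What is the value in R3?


Register state trace:
  MOV R3, 182  → R3 = 182
  MOV R2, 47  → R2 = 47
  SUB R3, R2  → R3 = 182 - 47 = 135
Final: R3 = 135

135


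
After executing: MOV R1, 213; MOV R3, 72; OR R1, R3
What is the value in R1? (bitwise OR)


Register state trace:
  MOV R1, 213  → R1 = 213 (0b11010101)
  MOV R3, 72  → R3 = 72 (0b01001000)
  OR R1, R3   → R1 = 213 OR 72 = 221 (0b11011101)
Final: R1 = 221

221


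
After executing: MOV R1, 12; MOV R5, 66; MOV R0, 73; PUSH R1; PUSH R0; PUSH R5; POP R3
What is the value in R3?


Stack trace (top is rightmost):
  MOV R1, 12  → R1 = 12
  MOV R5, 66  → R5 = 66
  MOV R0, 73  → R0 = 73
  PUSH R1  → stack: [12]
  PUSH R0  → stack: [12, 73]
  PUSH R5  → stack: [12, 73, 66]
  POP R3  → R3 = 66, stack: [12, 73]
Final: R3 = 66

66


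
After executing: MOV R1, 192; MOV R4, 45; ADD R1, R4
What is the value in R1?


Register state trace:
  MOV R1, 192  → R1 = 192
  MOV R4, 45  → R4 = 45
  ADD R1, R4  → R1 = 192 + 45 = 237
Final: R1 = 237

237


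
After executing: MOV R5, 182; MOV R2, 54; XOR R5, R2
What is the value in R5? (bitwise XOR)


Register state trace:
  MOV R5, 182  → R5 = 182 (0b10110110)
  MOV R2, 54  → R2 = 54 (0b00110110)
  XOR R5, R2  → R5 = 182 XOR 54 = 128 (0b10000000)
Final: R5 = 128

128


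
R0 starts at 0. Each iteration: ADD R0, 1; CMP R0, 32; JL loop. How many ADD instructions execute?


Loop trace (R0 starts at 0, target 32, step 1):
  ADD #1: R0 = 0 + 1 = 1  → 1 < 32, loop
  ADD #2: R0 = 1 + 1 = 2  → 2 < 32, loop
  ADD #3: R0 = 2 + 1 = 3  → 3 < 32, loop
  ADD #4: R0 = 3 + 1 = 4  → 4 < 32, loop
  ADD #5: R0 = 4 + 1 = 5  → 5 < 32, loop
  ADD #6: R0 = 5 + 1 = 6  → 6 < 32, loop
  ADD #7: R0 = 6 + 1 = 7  → 7 < 32, loop
  ADD #8: R0 = 7 + 1 = 8  → 8 < 32, loop
  ADD #9: R0 = 8 + 1 = 9  → 9 < 32, loop
  ADD #10: R0 = 9 + 1 = 10  → 10 < 32, loop
  ADD #11: R0 = 10 + 1 = 11  → 11 < 32, loop
  ADD #12: R0 = 11 + 1 = 12  → 12 < 32, loop
  ADD #13: R0 = 12 + 1 = 13  → 13 < 32, loop
  ADD #14: R0 = 13 + 1 = 14  → 14 < 32, loop
  ADD #15: R0 = 14 + 1 = 15  → 15 < 32, loop
  ADD #16: R0 = 15 + 1 = 16  → 16 < 32, loop
  ADD #17: R0 = 16 + 1 = 17  → 17 < 32, loop
  ADD #18: R0 = 17 + 1 = 18  → 18 < 32, loop
  ADD #19: R0 = 18 + 1 = 19  → 19 < 32, loop
  ADD #20: R0 = 19 + 1 = 20  → 20 < 32, loop
  ADD #21: R0 = 20 + 1 = 21  → 21 < 32, loop
  ADD #22: R0 = 21 + 1 = 22  → 22 < 32, loop
  ADD #23: R0 = 22 + 1 = 23  → 23 < 32, loop
  ADD #24: R0 = 23 + 1 = 24  → 24 < 32, loop
  ADD #25: R0 = 24 + 1 = 25  → 25 < 32, loop
  ADD #26: R0 = 25 + 1 = 26  → 26 < 32, loop
  ADD #27: R0 = 26 + 1 = 27  → 27 < 32, loop
  ADD #28: R0 = 27 + 1 = 28  → 28 < 32, loop
  ADD #29: R0 = 28 + 1 = 29  → 29 < 32, loop
  ADD #30: R0 = 29 + 1 = 30  → 30 < 32, loop
  ADD #31: R0 = 30 + 1 = 31  → 31 < 32, loop
  ADD #32: R0 = 31 + 1 = 32  → 32 >= 32, exit
Total ADD instructions: 32

32


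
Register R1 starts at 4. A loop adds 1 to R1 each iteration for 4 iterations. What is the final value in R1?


Starting value: R1 = 4
  Iter 1: R1 = 4 + 1 = 5
  Iter 2: R1 = 5 + 1 = 6
  Iter 3: R1 = 6 + 1 = 7
  Iter 4: R1 = 7 + 1 = 8
Final: R1 = 8

8


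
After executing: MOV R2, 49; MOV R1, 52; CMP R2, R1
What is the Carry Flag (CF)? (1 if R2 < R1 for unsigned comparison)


Register state trace:
  MOV R2, 49  → R2 = 49
  MOV R1, 52  → R1 = 52
  CMP R2, R1  → unsigned 49 - 52: borrow occurs
  49 < 52, so CF = 1
CF = 1

1


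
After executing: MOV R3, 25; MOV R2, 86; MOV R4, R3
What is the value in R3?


Register state trace:
  MOV R3, 25  → R3 = 25
  MOV R2, 86  → R2 = 86
  MOV R4, R3  → R4 = 25
Final: R3 = 25

25


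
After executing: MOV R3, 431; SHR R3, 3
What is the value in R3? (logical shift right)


Register state trace:
  MOV R3, 431  → R3 = 431
  SHR R3, 3  → R3 = 431 >> 3 = 431 // 2^3 = 53
Final: R3 = 53

53


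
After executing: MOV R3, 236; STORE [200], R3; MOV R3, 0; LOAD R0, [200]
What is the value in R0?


Register and memory trace:
  MOV R3, 236  → R3 = 236
  STORE [200], R3  → mem[200] = 236
  MOV R3, 0  → R3 = 0
  LOAD R0, [200]  → R0 = mem[200] = 236
Final: R0 = 236

236


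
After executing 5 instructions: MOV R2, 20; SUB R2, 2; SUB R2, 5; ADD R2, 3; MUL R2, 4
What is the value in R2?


Register state trace:
  MOV R2, 20  → R2 = 20
  SUB R2, 2  → R2 = 20 - 2 = 18
  SUB R2, 5  → R2 = 18 - 5 = 13
  ADD R2, 3  → R2 = 13 + 3 = 16
  MUL R2, 4  → R2 = 16 * 4 = 64
Final: R2 = 64

64


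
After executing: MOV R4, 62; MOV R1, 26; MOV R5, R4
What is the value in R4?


Register state trace:
  MOV R4, 62  → R4 = 62
  MOV R1, 26  → R1 = 26
  MOV R5, R4  → R5 = 62
Final: R4 = 62

62


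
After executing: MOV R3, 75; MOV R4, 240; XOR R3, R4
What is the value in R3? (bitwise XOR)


Register state trace:
  MOV R3, 75  → R3 = 75 (0b01001011)
  MOV R4, 240  → R4 = 240 (0b11110000)
  XOR R3, R4  → R3 = 75 XOR 240 = 187 (0b10111011)
Final: R3 = 187

187


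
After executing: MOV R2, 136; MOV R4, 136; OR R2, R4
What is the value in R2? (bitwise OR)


Register state trace:
  MOV R2, 136  → R2 = 136 (0b10001000)
  MOV R4, 136  → R4 = 136 (0b10001000)
  OR R2, R4   → R2 = 136 OR 136 = 136 (0b10001000)
Final: R2 = 136

136


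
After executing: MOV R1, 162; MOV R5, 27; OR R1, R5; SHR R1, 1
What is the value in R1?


Register state trace:
  MOV R1, 162  → R1 = 162 (0b10100010)
  MOV R5, 27  → R5 = 27 (0b00011011)
  OR R1, R5  → R1 = 162 OR 27 = 187 (0b10111011)
  SHR R1, 1  → R1 = 187 >> 1 = 93
Final: R1 = 93

93


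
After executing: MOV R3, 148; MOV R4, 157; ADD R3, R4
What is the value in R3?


Register state trace:
  MOV R3, 148  → R3 = 148
  MOV R4, 157  → R4 = 157
  ADD R3, R4  → R3 = 148 + 157 = 305
Final: R3 = 305

305


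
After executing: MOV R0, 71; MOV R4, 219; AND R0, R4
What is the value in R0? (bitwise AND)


Register state trace:
  MOV R0, 71  → R0 = 71 (0b01000111)
  MOV R4, 219  → R4 = 219 (0b11011011)
  AND R0, R4  → R0 = 71 AND 219 = 67 (0b01000011)
Final: R0 = 67

67


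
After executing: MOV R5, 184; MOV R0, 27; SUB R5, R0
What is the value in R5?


Register state trace:
  MOV R5, 184  → R5 = 184
  MOV R0, 27  → R0 = 27
  SUB R5, R0  → R5 = 184 - 27 = 157
Final: R5 = 157

157


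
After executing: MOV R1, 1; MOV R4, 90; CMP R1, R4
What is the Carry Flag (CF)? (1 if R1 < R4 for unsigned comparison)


Register state trace:
  MOV R1, 1  → R1 = 1
  MOV R4, 90  → R4 = 90
  CMP R1, R4  → unsigned 1 - 90: borrow occurs
  1 < 90, so CF = 1
CF = 1

1


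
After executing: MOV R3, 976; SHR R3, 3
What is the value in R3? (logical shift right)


Register state trace:
  MOV R3, 976  → R3 = 976
  SHR R3, 3  → R3 = 976 >> 3 = 976 // 2^3 = 122
Final: R3 = 122

122


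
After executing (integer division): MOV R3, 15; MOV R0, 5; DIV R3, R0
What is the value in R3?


Register state trace:
  MOV R3, 15  → R3 = 15
  MOV R0, 5  → R0 = 5
  DIV R3, R0  → R3 = 15 // 5 = 3
Final: R3 = 3

3


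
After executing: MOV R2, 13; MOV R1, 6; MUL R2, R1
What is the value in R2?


Register state trace:
  MOV R2, 13  → R2 = 13
  MOV R1, 6  → R1 = 6
  MUL R2, R1  → R2 = 13 * 6 = 78
Final: R2 = 78

78


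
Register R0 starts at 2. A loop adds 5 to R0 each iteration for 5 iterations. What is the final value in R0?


Starting value: R0 = 2
  Iter 1: R0 = 2 + 5 = 7
  Iter 2: R0 = 7 + 5 = 12
  Iter 3: R0 = 12 + 5 = 17
  Iter 4: R0 = 17 + 5 = 22
  Iter 5: R0 = 22 + 5 = 27
Final: R0 = 27

27


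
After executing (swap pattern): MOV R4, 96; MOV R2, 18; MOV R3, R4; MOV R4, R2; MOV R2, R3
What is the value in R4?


Register state trace (swap pattern):
  MOV R4, 96  → R4 = 96
  MOV R2, 18  → R2 = 18
  MOV R3, R4  → R3 = 96  (save R4)
  MOV R4, R2  → R4 = 18  (R4 gets R2's value)
  MOV R2, R3  → R2 = 96  (R2 gets saved value)
Final: R4 = 18

18


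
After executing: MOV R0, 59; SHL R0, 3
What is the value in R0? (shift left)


Register state trace:
  MOV R0, 59  → R0 = 59
  SHL R0, 3  → R0 = 59 << 3 = 59 * 2^3 = 472
Final: R0 = 472

472


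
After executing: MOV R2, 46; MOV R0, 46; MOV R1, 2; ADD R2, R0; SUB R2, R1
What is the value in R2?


Register state trace:
  MOV R2, 46  → R2 = 46
  MOV R0, 46  → R0 = 46
  MOV R1, 2  → R1 = 2
  ADD R2, R0  → R2 = 46 + 46 = 92
  SUB R2, R1  → R2 = 92 - 2 = 90
Final: R2 = 90

90


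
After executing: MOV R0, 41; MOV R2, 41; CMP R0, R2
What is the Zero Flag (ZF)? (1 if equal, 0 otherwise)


Register state trace:
  MOV R0, 41  → R0 = 41
  MOV R2, 41  → R2 = 41
  CMP R0, R2  → computes 41 - 41 = 0
  Result is zero, so values are equal
ZF = 1

1


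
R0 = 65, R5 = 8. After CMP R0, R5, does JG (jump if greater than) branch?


Trace:
  R0 = 65, R5 = 8
  CMP R0, R5  → compares 65 vs 8
  JG checks: is 65 greater than 8?
  65 > 8, so condition is true
Branch taken: Yes

Yes


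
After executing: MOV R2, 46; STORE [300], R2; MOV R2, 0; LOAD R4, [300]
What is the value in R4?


Register and memory trace:
  MOV R2, 46  → R2 = 46
  STORE [300], R2  → mem[300] = 46
  MOV R2, 0  → R2 = 0
  LOAD R4, [300]  → R4 = mem[300] = 46
Final: R4 = 46

46


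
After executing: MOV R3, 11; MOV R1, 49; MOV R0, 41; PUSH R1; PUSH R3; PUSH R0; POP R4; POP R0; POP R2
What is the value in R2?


Stack trace (top is rightmost):
  MOV R3, 11  → R3 = 11
  MOV R1, 49  → R1 = 49
  MOV R0, 41  → R0 = 41
  PUSH R1  → stack: [49]
  PUSH R3  → stack: [49, 11]
  PUSH R0  → stack: [49, 11, 41]
  POP R4  → R4 = 41, stack: [49, 11]
  POP R0  → R0 = 11, stack: [49]
  POP R2  → R2 = 49, stack: []
Final: R2 = 49

49


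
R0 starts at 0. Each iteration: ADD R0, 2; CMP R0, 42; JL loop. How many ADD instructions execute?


Loop trace (R0 starts at 0, target 42, step 2):
  ADD #1: R0 = 0 + 2 = 2  → 2 < 42, loop
  ADD #2: R0 = 2 + 2 = 4  → 4 < 42, loop
  ADD #3: R0 = 4 + 2 = 6  → 6 < 42, loop
  ADD #4: R0 = 6 + 2 = 8  → 8 < 42, loop
  ADD #5: R0 = 8 + 2 = 10  → 10 < 42, loop
  ADD #6: R0 = 10 + 2 = 12  → 12 < 42, loop
  ADD #7: R0 = 12 + 2 = 14  → 14 < 42, loop
  ADD #8: R0 = 14 + 2 = 16  → 16 < 42, loop
  ADD #9: R0 = 16 + 2 = 18  → 18 < 42, loop
  ADD #10: R0 = 18 + 2 = 20  → 20 < 42, loop
  ADD #11: R0 = 20 + 2 = 22  → 22 < 42, loop
  ADD #12: R0 = 22 + 2 = 24  → 24 < 42, loop
  ADD #13: R0 = 24 + 2 = 26  → 26 < 42, loop
  ADD #14: R0 = 26 + 2 = 28  → 28 < 42, loop
  ADD #15: R0 = 28 + 2 = 30  → 30 < 42, loop
  ADD #16: R0 = 30 + 2 = 32  → 32 < 42, loop
  ADD #17: R0 = 32 + 2 = 34  → 34 < 42, loop
  ADD #18: R0 = 34 + 2 = 36  → 36 < 42, loop
  ADD #19: R0 = 36 + 2 = 38  → 38 < 42, loop
  ADD #20: R0 = 38 + 2 = 40  → 40 < 42, loop
  ADD #21: R0 = 40 + 2 = 42  → 42 >= 42, exit
Total ADD instructions: 21

21


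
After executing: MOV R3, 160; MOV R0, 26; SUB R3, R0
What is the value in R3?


Register state trace:
  MOV R3, 160  → R3 = 160
  MOV R0, 26  → R0 = 26
  SUB R3, R0  → R3 = 160 - 26 = 134
Final: R3 = 134

134


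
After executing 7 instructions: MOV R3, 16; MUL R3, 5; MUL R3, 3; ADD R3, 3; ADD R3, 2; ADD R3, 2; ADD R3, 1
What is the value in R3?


Register state trace:
  MOV R3, 16  → R3 = 16
  MUL R3, 5  → R3 = 16 * 5 = 80
  MUL R3, 3  → R3 = 80 * 3 = 240
  ADD R3, 3  → R3 = 240 + 3 = 243
  ADD R3, 2  → R3 = 243 + 2 = 245
  ADD R3, 2  → R3 = 245 + 2 = 247
  ADD R3, 1  → R3 = 247 + 1 = 248
Final: R3 = 248

248


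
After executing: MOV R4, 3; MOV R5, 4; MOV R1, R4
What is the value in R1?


Register state trace:
  MOV R4, 3  → R4 = 3
  MOV R5, 4  → R5 = 4
  MOV R1, R4  → R1 = 3
Final: R1 = 3

3


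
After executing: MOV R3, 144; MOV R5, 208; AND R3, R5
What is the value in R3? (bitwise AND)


Register state trace:
  MOV R3, 144  → R3 = 144 (0b10010000)
  MOV R5, 208  → R5 = 208 (0b11010000)
  AND R3, R5  → R3 = 144 AND 208 = 144 (0b10010000)
Final: R3 = 144

144


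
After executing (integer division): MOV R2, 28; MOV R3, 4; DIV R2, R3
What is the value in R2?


Register state trace:
  MOV R2, 28  → R2 = 28
  MOV R3, 4  → R3 = 4
  DIV R2, R3  → R2 = 28 // 4 = 7
Final: R2 = 7

7


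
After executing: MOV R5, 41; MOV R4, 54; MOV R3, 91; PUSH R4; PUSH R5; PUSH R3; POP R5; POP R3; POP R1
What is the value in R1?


Stack trace (top is rightmost):
  MOV R5, 41  → R5 = 41
  MOV R4, 54  → R4 = 54
  MOV R3, 91  → R3 = 91
  PUSH R4  → stack: [54]
  PUSH R5  → stack: [54, 41]
  PUSH R3  → stack: [54, 41, 91]
  POP R5  → R5 = 91, stack: [54, 41]
  POP R3  → R3 = 41, stack: [54]
  POP R1  → R1 = 54, stack: []
Final: R1 = 54

54


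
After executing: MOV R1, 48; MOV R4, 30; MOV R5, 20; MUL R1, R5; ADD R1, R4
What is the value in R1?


Register state trace:
  MOV R1, 48  → R1 = 48
  MOV R4, 30  → R4 = 30
  MOV R5, 20  → R5 = 20
  MUL R1, R5  → R1 = 48 * 20 = 960
  ADD R1, R4  → R1 = 960 + 30 = 990
Final: R1 = 990

990


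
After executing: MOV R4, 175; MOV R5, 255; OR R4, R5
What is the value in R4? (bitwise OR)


Register state trace:
  MOV R4, 175  → R4 = 175 (0b10101111)
  MOV R5, 255  → R5 = 255 (0b11111111)
  OR R4, R5   → R4 = 175 OR 255 = 255 (0b11111111)
Final: R4 = 255

255


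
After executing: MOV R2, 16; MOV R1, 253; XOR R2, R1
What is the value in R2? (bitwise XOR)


Register state trace:
  MOV R2, 16  → R2 = 16 (0b00010000)
  MOV R1, 253  → R1 = 253 (0b11111101)
  XOR R2, R1  → R2 = 16 XOR 253 = 237 (0b11101101)
Final: R2 = 237

237


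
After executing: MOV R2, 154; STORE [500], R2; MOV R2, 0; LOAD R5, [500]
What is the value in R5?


Register and memory trace:
  MOV R2, 154  → R2 = 154
  STORE [500], R2  → mem[500] = 154
  MOV R2, 0  → R2 = 0
  LOAD R5, [500]  → R5 = mem[500] = 154
Final: R5 = 154

154


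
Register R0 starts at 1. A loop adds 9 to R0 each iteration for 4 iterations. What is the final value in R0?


Starting value: R0 = 1
  Iter 1: R0 = 1 + 9 = 10
  Iter 2: R0 = 10 + 9 = 19
  Iter 3: R0 = 19 + 9 = 28
  Iter 4: R0 = 28 + 9 = 37
Final: R0 = 37

37


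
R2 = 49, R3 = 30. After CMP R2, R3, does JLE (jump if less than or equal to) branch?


Trace:
  R2 = 49, R3 = 30
  CMP R2, R3  → compares 49 vs 30
  JLE checks: is 49 less than or equal to 30?
  49 > 30, so condition is false
Branch taken: No

No


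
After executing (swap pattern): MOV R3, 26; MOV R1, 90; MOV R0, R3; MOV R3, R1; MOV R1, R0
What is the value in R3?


Register state trace (swap pattern):
  MOV R3, 26  → R3 = 26
  MOV R1, 90  → R1 = 90
  MOV R0, R3  → R0 = 26  (save R3)
  MOV R3, R1  → R3 = 90  (R3 gets R1's value)
  MOV R1, R0  → R1 = 26  (R1 gets saved value)
Final: R3 = 90

90


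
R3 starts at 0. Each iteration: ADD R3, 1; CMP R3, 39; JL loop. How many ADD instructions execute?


Loop trace (R3 starts at 0, target 39, step 1):
  ADD #1: R3 = 0 + 1 = 1  → 1 < 39, loop
  ADD #2: R3 = 1 + 1 = 2  → 2 < 39, loop
  ADD #3: R3 = 2 + 1 = 3  → 3 < 39, loop
  ADD #4: R3 = 3 + 1 = 4  → 4 < 39, loop
  ADD #5: R3 = 4 + 1 = 5  → 5 < 39, loop
  ADD #6: R3 = 5 + 1 = 6  → 6 < 39, loop
  ADD #7: R3 = 6 + 1 = 7  → 7 < 39, loop
  ADD #8: R3 = 7 + 1 = 8  → 8 < 39, loop
  ADD #9: R3 = 8 + 1 = 9  → 9 < 39, loop
  ADD #10: R3 = 9 + 1 = 10  → 10 < 39, loop
  ADD #11: R3 = 10 + 1 = 11  → 11 < 39, loop
  ADD #12: R3 = 11 + 1 = 12  → 12 < 39, loop
  ADD #13: R3 = 12 + 1 = 13  → 13 < 39, loop
  ADD #14: R3 = 13 + 1 = 14  → 14 < 39, loop
  ADD #15: R3 = 14 + 1 = 15  → 15 < 39, loop
  ADD #16: R3 = 15 + 1 = 16  → 16 < 39, loop
  ADD #17: R3 = 16 + 1 = 17  → 17 < 39, loop
  ADD #18: R3 = 17 + 1 = 18  → 18 < 39, loop
  ADD #19: R3 = 18 + 1 = 19  → 19 < 39, loop
  ADD #20: R3 = 19 + 1 = 20  → 20 < 39, loop
  ADD #21: R3 = 20 + 1 = 21  → 21 < 39, loop
  ADD #22: R3 = 21 + 1 = 22  → 22 < 39, loop
  ADD #23: R3 = 22 + 1 = 23  → 23 < 39, loop
  ADD #24: R3 = 23 + 1 = 24  → 24 < 39, loop
  ADD #25: R3 = 24 + 1 = 25  → 25 < 39, loop
  ADD #26: R3 = 25 + 1 = 26  → 26 < 39, loop
  ADD #27: R3 = 26 + 1 = 27  → 27 < 39, loop
  ADD #28: R3 = 27 + 1 = 28  → 28 < 39, loop
  ADD #29: R3 = 28 + 1 = 29  → 29 < 39, loop
  ADD #30: R3 = 29 + 1 = 30  → 30 < 39, loop
  ADD #31: R3 = 30 + 1 = 31  → 31 < 39, loop
  ADD #32: R3 = 31 + 1 = 32  → 32 < 39, loop
  ADD #33: R3 = 32 + 1 = 33  → 33 < 39, loop
  ADD #34: R3 = 33 + 1 = 34  → 34 < 39, loop
  ADD #35: R3 = 34 + 1 = 35  → 35 < 39, loop
  ADD #36: R3 = 35 + 1 = 36  → 36 < 39, loop
  ADD #37: R3 = 36 + 1 = 37  → 37 < 39, loop
  ADD #38: R3 = 37 + 1 = 38  → 38 < 39, loop
  ADD #39: R3 = 38 + 1 = 39  → 39 >= 39, exit
Total ADD instructions: 39

39


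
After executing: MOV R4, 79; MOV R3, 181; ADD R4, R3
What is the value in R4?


Register state trace:
  MOV R4, 79  → R4 = 79
  MOV R3, 181  → R3 = 181
  ADD R4, R3  → R4 = 79 + 181 = 260
Final: R4 = 260

260


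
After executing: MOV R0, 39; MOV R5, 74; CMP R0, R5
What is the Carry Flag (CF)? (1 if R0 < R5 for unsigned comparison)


Register state trace:
  MOV R0, 39  → R0 = 39
  MOV R5, 74  → R5 = 74
  CMP R0, R5  → unsigned 39 - 74: borrow occurs
  39 < 74, so CF = 1
CF = 1

1


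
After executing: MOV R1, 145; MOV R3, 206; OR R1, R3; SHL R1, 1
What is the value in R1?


Register state trace:
  MOV R1, 145  → R1 = 145 (0b10010001)
  MOV R3, 206  → R3 = 206 (0b11001110)
  OR R1, R3  → R1 = 145 OR 206 = 223 (0b11011111)
  SHL R1, 1  → R1 = 223 << 1 = 446
Final: R1 = 446

446


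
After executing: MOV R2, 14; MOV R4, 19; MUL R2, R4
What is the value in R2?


Register state trace:
  MOV R2, 14  → R2 = 14
  MOV R4, 19  → R4 = 19
  MUL R2, R4  → R2 = 14 * 19 = 266
Final: R2 = 266

266
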